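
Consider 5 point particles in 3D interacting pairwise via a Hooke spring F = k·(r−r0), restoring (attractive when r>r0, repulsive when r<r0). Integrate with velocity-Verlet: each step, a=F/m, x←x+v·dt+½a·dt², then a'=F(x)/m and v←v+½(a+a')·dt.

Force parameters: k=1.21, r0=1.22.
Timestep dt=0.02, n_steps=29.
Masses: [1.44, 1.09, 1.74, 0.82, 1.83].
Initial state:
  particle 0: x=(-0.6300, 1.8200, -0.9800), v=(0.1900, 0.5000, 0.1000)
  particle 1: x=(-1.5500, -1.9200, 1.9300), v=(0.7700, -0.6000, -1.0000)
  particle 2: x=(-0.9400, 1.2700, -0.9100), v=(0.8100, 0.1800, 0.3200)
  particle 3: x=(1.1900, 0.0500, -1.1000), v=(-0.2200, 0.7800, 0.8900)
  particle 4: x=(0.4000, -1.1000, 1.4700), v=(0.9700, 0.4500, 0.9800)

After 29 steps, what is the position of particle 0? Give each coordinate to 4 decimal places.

(-0.3594, 1.4468, -0.4442)

step 0: x0=(-0.6300, 1.8200, -0.9800) x1=(-1.5500, -1.9200, 1.9300) x2=(-0.9400, 1.2700, -0.9100) x3=(1.1900, 0.0500, -1.1000) x4=(0.4000, -1.1000, 1.4700)
step 1: x0=(-0.6260, 1.8291, -0.9774) x1=(-1.5337, -1.9305, 1.9085) x2=(-0.9236, 1.2729, -0.9031) x3=(1.1843, 0.0654, -1.0811) x4=(0.4191, -1.0905, 1.4890)
step 2: x0=(-0.6216, 1.8365, -0.9735) x1=(-1.5157, -1.9379, 1.8842) x2=(-0.9069, 1.2744, -0.8952) x3=(1.1759, 0.0805, -1.0599) x4=(0.4377, -1.0799, 1.5068)
step 3: x0=(-0.6167, 1.8421, -0.9683) x1=(-1.4959, -1.9422, 1.8569) x2=(-0.8899, 1.2746, -0.8863) x3=(1.1651, 0.0952, -1.0364) x4=(0.4558, -1.0684, 1.5233)
step 4: x0=(-0.6114, 1.8459, -0.9619) x1=(-1.4744, -1.9434, 1.8269) x2=(-0.8725, 1.2733, -0.8764) x3=(1.1517, 0.1095, -1.0109) x4=(0.4733, -1.0558, 1.5386)
step 5: x0=(-0.6057, 1.8481, -0.9543) x1=(-1.4512, -1.9415, 1.7941) x2=(-0.8547, 1.2707, -0.8656) x3=(1.1358, 0.1233, -0.9831) x4=(0.4903, -1.0422, 1.5527)
step 6: x0=(-0.5996, 1.8484, -0.9454) x1=(-1.4264, -1.9365, 1.7587) x2=(-0.8367, 1.2668, -0.8537) x3=(1.1176, 0.1367, -0.9533) x4=(0.5067, -1.0275, 1.5656)
step 7: x0=(-0.5931, 1.8471, -0.9353) x1=(-1.3999, -1.9284, 1.7206) x2=(-0.8183, 1.2615, -0.8409) x3=(1.0970, 0.1497, -0.9215) x4=(0.5225, -1.0119, 1.5772)
step 8: x0=(-0.5862, 1.8441, -0.9240) x1=(-1.3718, -1.9173, 1.6800) x2=(-0.7997, 1.2548, -0.8272) x3=(1.0743, 0.1622, -0.8877) x4=(0.5377, -0.9953, 1.5875)
step 9: x0=(-0.5788, 1.8393, -0.9115) x1=(-1.3422, -1.9031, 1.6370) x2=(-0.7807, 1.2469, -0.8124) x3=(1.0493, 0.1742, -0.8521) x4=(0.5524, -0.9777, 1.5966)
step 10: x0=(-0.5711, 1.8329, -0.8977) x1=(-1.3110, -1.8859, 1.5916) x2=(-0.7614, 1.2376, -0.7968) x3=(1.0223, 0.1857, -0.8146) x4=(0.5665, -0.9592, 1.6045)
step 11: x0=(-0.5630, 1.8249, -0.8829) x1=(-1.2784, -1.8657, 1.5439) x2=(-0.7418, 1.2271, -0.7802) x3=(0.9934, 0.1967, -0.7754) x4=(0.5801, -0.9397, 1.6112)
step 12: x0=(-0.5545, 1.8153, -0.8668) x1=(-1.2443, -1.8426, 1.4940) x2=(-0.7219, 1.2153, -0.7627) x3=(0.9625, 0.2072, -0.7345) x4=(0.5930, -0.9192, 1.6167)
step 13: x0=(-0.5456, 1.8041, -0.8496) x1=(-1.2089, -1.8167, 1.4421) x2=(-0.7018, 1.2023, -0.7444) x3=(0.9299, 0.2172, -0.6920) x4=(0.6054, -0.8979, 1.6209)
step 14: x0=(-0.5364, 1.7914, -0.8313) x1=(-1.1721, -1.7879, 1.3881) x2=(-0.6814, 1.1881, -0.7251) x3=(0.8957, 0.2266, -0.6479) x4=(0.6172, -0.8756, 1.6240)
step 15: x0=(-0.5267, 1.7771, -0.8120) x1=(-1.1341, -1.7563, 1.3323) x2=(-0.6608, 1.1728, -0.7051) x3=(0.8598, 0.2355, -0.6025) x4=(0.6284, -0.8524, 1.6258)
step 16: x0=(-0.5168, 1.7614, -0.7915) x1=(-1.0949, -1.7220, 1.2747) x2=(-0.6399, 1.1562, -0.6842) x3=(0.8225, 0.2439, -0.5558) x4=(0.6391, -0.8284, 1.6266)
step 17: x0=(-0.5065, 1.7443, -0.7701) x1=(-1.0545, -1.6851, 1.2154) x2=(-0.6188, 1.1386, -0.6625) x3=(0.7839, 0.2518, -0.5078) x4=(0.6491, -0.8036, 1.6261)
step 18: x0=(-0.4958, 1.7258, -0.7476) x1=(-1.0131, -1.6457, 1.1546) x2=(-0.5975, 1.1200, -0.6400) x3=(0.7440, 0.2591, -0.4586) x4=(0.6587, -0.7779, 1.6246)
step 19: x0=(-0.4848, 1.7060, -0.7242) x1=(-0.9706, -1.6038, 1.0924) x2=(-0.5759, 1.1002, -0.6168) x3=(0.7031, 0.2659, -0.4084) x4=(0.6676, -0.7514, 1.6220)
step 20: x0=(-0.4735, 1.6849, -0.6998) x1=(-0.9272, -1.5595, 1.0288) x2=(-0.5542, 1.0795, -0.5928) x3=(0.6611, 0.2722, -0.3571) x4=(0.6760, -0.7242, 1.6183)
step 21: x0=(-0.4619, 1.6626, -0.6745) x1=(-0.8829, -1.5130, 0.9640) x2=(-0.5323, 1.0579, -0.5682) x3=(0.6183, 0.2780, -0.3050) x4=(0.6838, -0.6962, 1.6135)
step 22: x0=(-0.4501, 1.6391, -0.6483) x1=(-0.8378, -1.4643, 0.8981) x2=(-0.5102, 1.0353, -0.5429) x3=(0.5747, 0.2833, -0.2521) x4=(0.6911, -0.6675, 1.6077)
step 23: x0=(-0.4379, 1.6145, -0.6214) x1=(-0.7919, -1.4136, 0.8313) x2=(-0.4880, 1.0119, -0.5170) x3=(0.5304, 0.2881, -0.1985) x4=(0.6979, -0.6381, 1.6010)
step 24: x0=(-0.4254, 1.5888, -0.5936) x1=(-0.7453, -1.3609, 0.7636) x2=(-0.4656, 0.9876, -0.4905) x3=(0.4857, 0.2924, -0.1442) x4=(0.7041, -0.6080, 1.5933)
step 25: x0=(-0.4127, 1.5621, -0.5651) x1=(-0.6981, -1.3063, 0.6952) x2=(-0.4431, 0.9625, -0.4634) x3=(0.4405, 0.2963, -0.0894) x4=(0.7098, -0.5773, 1.5846)
step 26: x0=(-0.3997, 1.5345, -0.5358) x1=(-0.6504, -1.2500, 0.6261) x2=(-0.4204, 0.9368, -0.4359) x3=(0.3949, 0.2997, -0.0341) x4=(0.7151, -0.5460, 1.5751)
step 27: x0=(-0.3865, 1.5061, -0.5059) x1=(-0.6021, -1.1922, 0.5565) x2=(-0.3977, 0.9103, -0.4078) x3=(0.3492, 0.3028, 0.0217) x4=(0.7198, -0.5141, 1.5646)
step 28: x0=(-0.3731, 1.4768, -0.4754) x1=(-0.5534, -1.1329, 0.4865) x2=(-0.3748, 0.8832, -0.3794) x3=(0.3033, 0.3055, 0.0778) x4=(0.7240, -0.4817, 1.5534)
step 29: x0=(-0.3594, 1.4468, -0.4442) x1=(-0.5044, -1.0722, 0.4162) x2=(-0.3518, 0.8555, -0.3505) x3=(0.2573, 0.3078, 0.1343) x4=(0.7278, -0.4488, 1.5414)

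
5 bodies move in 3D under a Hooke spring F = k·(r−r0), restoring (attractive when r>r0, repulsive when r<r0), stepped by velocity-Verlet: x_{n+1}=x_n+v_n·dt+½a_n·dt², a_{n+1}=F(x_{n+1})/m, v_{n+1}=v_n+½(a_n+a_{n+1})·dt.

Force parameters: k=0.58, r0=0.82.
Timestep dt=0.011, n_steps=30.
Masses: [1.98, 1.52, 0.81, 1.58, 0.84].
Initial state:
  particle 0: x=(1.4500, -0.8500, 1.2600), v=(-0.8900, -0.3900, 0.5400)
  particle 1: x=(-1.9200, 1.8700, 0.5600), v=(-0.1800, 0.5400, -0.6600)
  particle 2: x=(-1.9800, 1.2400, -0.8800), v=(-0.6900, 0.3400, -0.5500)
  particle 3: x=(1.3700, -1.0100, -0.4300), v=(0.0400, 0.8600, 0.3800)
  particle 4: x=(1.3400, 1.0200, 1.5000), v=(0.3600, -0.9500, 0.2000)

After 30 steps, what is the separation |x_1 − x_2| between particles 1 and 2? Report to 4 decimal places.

1.4126

step 0: x0=(1.4500, -0.8500, 1.2600) x1=(-1.9200, 1.8700, 0.5600) x2=(-1.9800, 1.2400, -0.8800) x3=(1.3700, -1.0100, -0.4300) x4=(1.3400, 1.0200, 1.5000)
step 1: x0=(1.4401, -0.8542, 1.2659) x1=(-1.9218, 1.8758, 0.5527) x2=(-1.9872, 1.2436, -0.8858) x3=(1.3703, -1.0004, -0.4258) x4=(1.3437, 1.0095, 1.5020)
step 2: x0=(1.4300, -0.8582, 1.2717) x1=(-1.9232, 1.8814, 0.5455) x2=(-1.9938, 1.2469, -0.8913) x3=(1.3704, -0.9906, -0.4214) x4=(1.3471, 0.9988, 1.5037)
step 3: x0=(1.4197, -0.8621, 1.2773) x1=(-1.9243, 1.8867, 0.5382) x2=(-1.9996, 1.2499, -0.8963) x3=(1.3703, -0.9805, -0.4169) x4=(1.3500, 0.9880, 1.5050)
step 4: x0=(1.4092, -0.8658, 1.2829) x1=(-1.9250, 1.8917, 0.5309) x2=(-2.0047, 1.2526, -0.9009) x3=(1.3699, -0.9702, -0.4123) x4=(1.3524, 0.9771, 1.5060)
step 5: x0=(1.3986, -0.8693, 1.2883) x1=(-1.9253, 1.8965, 0.5236) x2=(-2.0091, 1.2550, -0.9051) x3=(1.3692, -0.9596, -0.4076) x4=(1.3545, 0.9661, 1.5067)
step 6: x0=(1.3877, -0.8726, 1.2937) x1=(-1.9253, 1.9010, 0.5163) x2=(-2.0128, 1.2571, -0.9089) x3=(1.3684, -0.9488, -0.4028) x4=(1.3561, 0.9549, 1.5070)
step 7: x0=(1.3766, -0.8757, 1.2989) x1=(-1.9249, 1.9053, 0.5090) x2=(-2.0157, 1.2589, -0.9122) x3=(1.3672, -0.9377, -0.3979) x4=(1.3572, 0.9437, 1.5069)
step 8: x0=(1.3653, -0.8787, 1.3040) x1=(-1.9242, 1.9093, 0.5017) x2=(-2.0180, 1.2605, -0.9152) x3=(1.3659, -0.9264, -0.3928) x4=(1.3580, 0.9323, 1.5065)
step 9: x0=(1.3539, -0.8815, 1.3090) x1=(-1.9231, 1.9130, 0.4944) x2=(-2.0195, 1.2617, -0.9177) x3=(1.3643, -0.9149, -0.3877) x4=(1.3583, 0.9208, 1.5058)
step 10: x0=(1.3422, -0.8841, 1.3138) x1=(-1.9216, 1.9165, 0.4871) x2=(-2.0203, 1.2626, -0.9198) x3=(1.3625, -0.9031, -0.3824) x4=(1.3581, 0.9092, 1.5047)
step 11: x0=(1.3304, -0.8866, 1.3186) x1=(-1.9198, 1.9198, 0.4799) x2=(-2.0204, 1.2632, -0.9215) x3=(1.3604, -0.8911, -0.3770) x4=(1.3575, 0.8975, 1.5033)
step 12: x0=(1.3183, -0.8888, 1.3232) x1=(-1.9176, 1.9227, 0.4726) x2=(-2.0198, 1.2635, -0.9227) x3=(1.3581, -0.8788, -0.3715) x4=(1.3565, 0.8858, 1.5015)
step 13: x0=(1.3061, -0.8909, 1.3278) x1=(-1.9150, 1.9254, 0.4653) x2=(-2.0185, 1.2635, -0.9236) x3=(1.3556, -0.8663, -0.3659) x4=(1.3550, 0.8739, 1.4994)
step 14: x0=(1.2937, -0.8928, 1.3322) x1=(-1.9121, 1.9279, 0.4580) x2=(-2.0165, 1.2632, -0.9240) x3=(1.3528, -0.8536, -0.3602) x4=(1.3531, 0.8620, 1.4969)
step 15: x0=(1.2811, -0.8946, 1.3364) x1=(-1.9089, 1.9300, 0.4508) x2=(-2.0138, 1.2627, -0.9239) x3=(1.3498, -0.8407, -0.3544) x4=(1.3508, 0.8499, 1.4941)
step 16: x0=(1.2683, -0.8961, 1.3406) x1=(-1.9052, 1.9320, 0.4435) x2=(-2.0104, 1.2618, -0.9235) x3=(1.3465, -0.8276, -0.3485) x4=(1.3480, 0.8378, 1.4910)
step 17: x0=(1.2553, -0.8975, 1.3447) x1=(-1.9013, 1.9336, 0.4363) x2=(-2.0062, 1.2606, -0.9226) x3=(1.3430, -0.8142, -0.3425) x4=(1.3448, 0.8256, 1.4875)
step 18: x0=(1.2422, -0.8987, 1.3486) x1=(-1.8969, 1.9350, 0.4291) x2=(-2.0014, 1.2591, -0.9214) x3=(1.3393, -0.8006, -0.3364) x4=(1.3411, 0.8134, 1.4837)
step 19: x0=(1.2289, -0.8997, 1.3524) x1=(-1.8923, 1.9361, 0.4219) x2=(-1.9959, 1.2573, -0.9196) x3=(1.3353, -0.7868, -0.3302) x4=(1.3370, 0.8011, 1.4795)
step 20: x0=(1.2153, -0.9006, 1.3561) x1=(-1.8872, 1.9370, 0.4147) x2=(-1.9897, 1.2552, -0.9175) x3=(1.3311, -0.7728, -0.3239) x4=(1.3325, 0.7887, 1.4750)
step 21: x0=(1.2017, -0.9012, 1.3596) x1=(-1.8818, 1.9376, 0.4075) x2=(-1.9828, 1.2529, -0.9150) x3=(1.3266, -0.7585, -0.3175) x4=(1.3276, 0.7763, 1.4702)
step 22: x0=(1.1878, -0.9017, 1.3631) x1=(-1.8761, 1.9379, 0.4003) x2=(-1.9752, 1.2502, -0.9120) x3=(1.3220, -0.7441, -0.3110) x4=(1.3222, 0.7639, 1.4650)
step 23: x0=(1.1738, -0.9020, 1.3664) x1=(-1.8701, 1.9380, 0.3932) x2=(-1.9669, 1.2472, -0.9086) x3=(1.3171, -0.7294, -0.3044) x4=(1.3163, 0.7514, 1.4595)
step 24: x0=(1.1595, -0.9022, 1.3696) x1=(-1.8636, 1.9378, 0.3861) x2=(-1.9580, 1.2440, -0.9048) x3=(1.3119, -0.7146, -0.2978) x4=(1.3101, 0.7388, 1.4537)
step 25: x0=(1.1452, -0.9021, 1.3727) x1=(-1.8569, 1.9374, 0.3790) x2=(-1.9483, 1.2404, -0.9006) x3=(1.3065, -0.6995, -0.2910) x4=(1.3034, 0.7262, 1.4476)
step 26: x0=(1.1306, -0.9019, 1.3756) x1=(-1.8498, 1.9367, 0.3719) x2=(-1.9380, 1.2365, -0.8960) x3=(1.3009, -0.6843, -0.2841) x4=(1.2963, 0.7136, 1.4412)
step 27: x0=(1.1159, -0.9015, 1.3785) x1=(-1.8424, 1.9357, 0.3649) x2=(-1.9271, 1.2324, -0.8909) x3=(1.2951, -0.6688, -0.2772) x4=(1.2887, 0.7010, 1.4344)
step 28: x0=(1.1010, -0.9010, 1.3812) x1=(-1.8346, 1.9345, 0.3579) x2=(-1.9155, 1.2280, -0.8855) x3=(1.2891, -0.6532, -0.2701) x4=(1.2808, 0.6883, 1.4273)
step 29: x0=(1.0860, -0.9002, 1.3838) x1=(-1.8265, 1.9330, 0.3509) x2=(-1.9032, 1.2233, -0.8796) x3=(1.2828, -0.6374, -0.2630) x4=(1.2724, 0.6756, 1.4199)
step 30: x0=(1.0707, -0.8993, 1.3862) x1=(-1.8181, 1.9313, 0.3439) x2=(-1.8903, 1.2182, -0.8734) x3=(1.2763, -0.6214, -0.2558) x4=(1.2636, 0.6629, 1.4122)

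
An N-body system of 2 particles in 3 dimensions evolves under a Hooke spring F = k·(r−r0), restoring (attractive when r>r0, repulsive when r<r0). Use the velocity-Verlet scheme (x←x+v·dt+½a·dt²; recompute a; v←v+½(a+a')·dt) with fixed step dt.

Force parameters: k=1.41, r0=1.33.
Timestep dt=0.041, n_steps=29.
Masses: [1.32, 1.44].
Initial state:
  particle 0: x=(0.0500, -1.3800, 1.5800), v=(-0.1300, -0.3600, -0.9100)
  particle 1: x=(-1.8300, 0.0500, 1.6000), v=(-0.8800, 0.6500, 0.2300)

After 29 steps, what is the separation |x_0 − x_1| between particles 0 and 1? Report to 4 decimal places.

2.2834

step 0: x0=(0.0500, -1.3800, 1.5800) x1=(-1.8300, 0.0500, 1.6000)
step 1: x0=(0.0439, -1.3942, 1.5427) x1=(-1.8654, 0.0761, 1.6094)
step 2: x0=(0.0363, -1.4072, 1.5054) x1=(-1.8994, 0.1012, 1.6188)
step 3: x0=(0.0271, -1.4190, 1.4683) x1=(-1.9319, 0.1251, 1.6281)
step 4: x0=(0.0163, -1.4295, 1.4313) x1=(-1.9630, 0.1478, 1.6372)
step 5: x0=(0.0037, -1.4386, 1.3944) x1=(-1.9924, 0.1693, 1.6463)
step 6: x0=(-0.0105, -1.4463, 1.3578) x1=(-2.0203, 0.1895, 1.6551)
step 7: x0=(-0.0266, -1.4526, 1.3214) x1=(-2.0466, 0.2084, 1.6636)
step 8: x0=(-0.0444, -1.4574, 1.2854) x1=(-2.0712, 0.2259, 1.6719)
step 9: x0=(-0.0641, -1.4607, 1.2497) x1=(-2.0941, 0.2421, 1.6799)
step 10: x0=(-0.0856, -1.4625, 1.2143) x1=(-2.1154, 0.2568, 1.6875)
step 11: x0=(-0.1089, -1.4627, 1.1795) x1=(-2.1350, 0.2701, 1.6947)
step 12: x0=(-0.1341, -1.4613, 1.1450) x1=(-2.1528, 0.2819, 1.7015)
step 13: x0=(-0.1612, -1.4583, 1.1111) x1=(-2.1690, 0.2923, 1.7078)
step 14: x0=(-0.1901, -1.4537, 1.0778) x1=(-2.1834, 0.3012, 1.7136)
step 15: x0=(-0.2208, -1.4474, 1.0450) x1=(-2.1962, 0.3086, 1.7189)
step 16: x0=(-0.2534, -1.4396, 1.0128) x1=(-2.2073, 0.3145, 1.7236)
step 17: x0=(-0.2877, -1.4301, 0.9813) x1=(-2.2168, 0.3190, 1.7277)
step 18: x0=(-0.3239, -1.4191, 0.9505) x1=(-2.2247, 0.3220, 1.7311)
step 19: x0=(-0.3617, -1.4064, 0.9204) x1=(-2.2310, 0.3235, 1.7340)
step 20: x0=(-0.4012, -1.3923, 0.8910) x1=(-2.2357, 0.3236, 1.7361)
step 21: x0=(-0.4424, -1.3765, 0.8624) x1=(-2.2389, 0.3223, 1.7376)
step 22: x0=(-0.4852, -1.3593, 0.8346) x1=(-2.2407, 0.3197, 1.7383)
step 23: x0=(-0.5295, -1.3406, 0.8075) x1=(-2.2410, 0.3156, 1.7384)
step 24: x0=(-0.5753, -1.3205, 0.7813) x1=(-2.2400, 0.3103, 1.7377)
step 25: x0=(-0.6224, -1.2989, 0.7558) x1=(-2.2377, 0.3037, 1.7362)
step 26: x0=(-0.6710, -1.2761, 0.7312) x1=(-2.2342, 0.2959, 1.7340)
step 27: x0=(-0.7208, -1.2520, 0.7074) x1=(-2.2295, 0.2869, 1.7311)
step 28: x0=(-0.7718, -1.2266, 0.6844) x1=(-2.2238, 0.2768, 1.7274)
step 29: x0=(-0.8239, -1.2001, 0.6622) x1=(-2.2169, 0.2656, 1.7230)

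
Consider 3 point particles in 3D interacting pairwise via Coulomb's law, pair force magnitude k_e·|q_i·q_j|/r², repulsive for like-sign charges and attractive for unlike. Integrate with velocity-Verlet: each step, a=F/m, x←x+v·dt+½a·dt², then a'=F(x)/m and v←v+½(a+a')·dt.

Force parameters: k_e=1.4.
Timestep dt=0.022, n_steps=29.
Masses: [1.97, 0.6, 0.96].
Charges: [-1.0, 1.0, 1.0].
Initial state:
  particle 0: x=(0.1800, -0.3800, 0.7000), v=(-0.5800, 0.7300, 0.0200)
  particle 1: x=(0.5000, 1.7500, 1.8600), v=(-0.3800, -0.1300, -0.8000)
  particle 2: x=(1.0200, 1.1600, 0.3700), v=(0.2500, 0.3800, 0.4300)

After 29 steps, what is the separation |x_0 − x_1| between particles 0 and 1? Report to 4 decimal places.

1.7050

step 0: x0=(0.1800, -0.3800, 0.7000) x1=(0.5000, 1.7500, 1.8600) x2=(1.0200, 1.1600, 0.3700)
step 1: x0=(0.1673, -0.3639, 0.7004) x1=(0.4916, 1.7471, 1.8425) x2=(1.0255, 1.1682, 0.3794)
step 2: x0=(0.1546, -0.3476, 0.7009) x1=(0.4830, 1.7442, 1.8253) x2=(1.0309, 1.1762, 0.3886)
step 3: x0=(0.1420, -0.3312, 0.7014) x1=(0.4742, 1.7413, 1.8084) x2=(1.0364, 1.1838, 0.3975)
step 4: x0=(0.1294, -0.3146, 0.7018) x1=(0.4653, 1.7384, 1.7918) x2=(1.0418, 1.1912, 0.4063)
step 5: x0=(0.1170, -0.2979, 0.7023) x1=(0.4562, 1.7354, 1.7754) x2=(1.0472, 1.1983, 0.4149)
step 6: x0=(0.1045, -0.2810, 0.7028) x1=(0.4468, 1.7324, 1.7594) x2=(1.0526, 1.2051, 0.4233)
step 7: x0=(0.0922, -0.2640, 0.7033) x1=(0.4373, 1.7293, 1.7436) x2=(1.0580, 1.2117, 0.4315)
step 8: x0=(0.0799, -0.2469, 0.7038) x1=(0.4275, 1.7263, 1.7282) x2=(1.0634, 1.2179, 0.4394)
step 9: x0=(0.0677, -0.2296, 0.7044) x1=(0.4175, 1.7232, 1.7130) x2=(1.0688, 1.2239, 0.4472)
step 10: x0=(0.0556, -0.2121, 0.7049) x1=(0.4073, 1.7200, 1.6982) x2=(1.0742, 1.2296, 0.4547)
step 11: x0=(0.0435, -0.1945, 0.7055) x1=(0.3968, 1.7169, 1.6837) x2=(1.0797, 1.2350, 0.4619)
step 12: x0=(0.0315, -0.1768, 0.7061) x1=(0.3860, 1.7136, 1.6695) x2=(1.0851, 1.2401, 0.4690)
step 13: x0=(0.0196, -0.1589, 0.7067) x1=(0.3749, 1.7104, 1.6556) x2=(1.0906, 1.2449, 0.4758)
step 14: x0=(0.0077, -0.1408, 0.7073) x1=(0.3635, 1.7071, 1.6420) x2=(1.0961, 1.2495, 0.4823)
step 15: x0=(-0.0040, -0.1226, 0.7080) x1=(0.3518, 1.7037, 1.6288) x2=(1.1016, 1.2537, 0.4886)
step 16: x0=(-0.0157, -0.1043, 0.7086) x1=(0.3398, 1.7003, 1.6159) x2=(1.1072, 1.2577, 0.4947)
step 17: x0=(-0.0273, -0.0858, 0.7093) x1=(0.3274, 1.6968, 1.6033) x2=(1.1128, 1.2614, 0.5005)
step 18: x0=(-0.0388, -0.0671, 0.7100) x1=(0.3147, 1.6932, 1.5910) x2=(1.1185, 1.2649, 0.5061)
step 19: x0=(-0.0502, -0.0483, 0.7108) x1=(0.3016, 1.6896, 1.5790) x2=(1.1242, 1.2681, 0.5114)
step 20: x0=(-0.0616, -0.0293, 0.7115) x1=(0.2881, 1.6859, 1.5673) x2=(1.1300, 1.2709, 0.5165)
step 21: x0=(-0.0728, -0.0101, 0.7123) x1=(0.2742, 1.6820, 1.5559) x2=(1.1358, 1.2736, 0.5214)
step 22: x0=(-0.0840, 0.0092, 0.7132) x1=(0.2599, 1.6781, 1.5448) x2=(1.1417, 1.2759, 0.5260)
step 23: x0=(-0.0950, 0.0287, 0.7140) x1=(0.2452, 1.6741, 1.5340) x2=(1.1477, 1.2780, 0.5303)
step 24: x0=(-0.1060, 0.0483, 0.7149) x1=(0.2301, 1.6699, 1.5234) x2=(1.1537, 1.2799, 0.5345)
step 25: x0=(-0.1169, 0.0681, 0.7158) x1=(0.2146, 1.6656, 1.5131) x2=(1.1598, 1.2814, 0.5384)
step 26: x0=(-0.1276, 0.0881, 0.7168) x1=(0.1986, 1.6612, 1.5031) x2=(1.1660, 1.2828, 0.5421)
step 27: x0=(-0.1383, 0.1082, 0.7178) x1=(0.1821, 1.6566, 1.4932) x2=(1.1723, 1.2839, 0.5456)
step 28: x0=(-0.1489, 0.1285, 0.7188) x1=(0.1652, 1.6518, 1.4836) x2=(1.1786, 1.2847, 0.5488)
step 29: x0=(-0.1593, 0.1490, 0.7199) x1=(0.1479, 1.6468, 1.4742) x2=(1.1851, 1.2853, 0.5519)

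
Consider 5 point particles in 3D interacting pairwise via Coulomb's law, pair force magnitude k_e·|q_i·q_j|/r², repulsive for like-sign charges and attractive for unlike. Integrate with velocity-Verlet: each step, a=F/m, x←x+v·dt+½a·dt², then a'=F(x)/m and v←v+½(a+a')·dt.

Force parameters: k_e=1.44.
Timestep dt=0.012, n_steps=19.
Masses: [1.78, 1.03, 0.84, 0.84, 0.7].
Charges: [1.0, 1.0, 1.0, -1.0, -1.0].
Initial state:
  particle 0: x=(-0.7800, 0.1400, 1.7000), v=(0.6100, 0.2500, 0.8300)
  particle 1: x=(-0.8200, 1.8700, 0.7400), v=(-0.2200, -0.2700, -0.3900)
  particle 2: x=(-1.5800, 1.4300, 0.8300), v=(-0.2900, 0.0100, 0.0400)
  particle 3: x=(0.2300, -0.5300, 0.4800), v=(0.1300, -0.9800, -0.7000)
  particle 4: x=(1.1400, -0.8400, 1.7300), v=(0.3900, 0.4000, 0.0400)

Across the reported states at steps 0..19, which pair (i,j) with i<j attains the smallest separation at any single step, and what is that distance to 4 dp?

pair (1,2), distance 0.8827

step 0: x0=(-0.7800, 0.1400, 1.7000) x1=(-0.8200, 1.8700, 0.7400) x2=(-1.5800, 1.4300, 0.8300) x3=(0.2300, -0.5300, 0.4800) x4=(1.1400, -0.8400, 1.7300)
step 1: x0=(-0.7726, 0.1430, 1.7100) x1=(-0.8225, 1.8668, 0.7353) x2=(-1.5836, 1.4301, 0.8305) x3=(0.2315, -0.5417, 0.4716) x4=(1.1447, -0.8352, 1.7305)
step 2: x0=(-0.7652, 0.1458, 1.7199) x1=(-0.8248, 1.8638, 0.7305) x2=(-1.5875, 1.4300, 0.8309) x3=(0.2328, -0.5533, 0.4632) x4=(1.1493, -0.8303, 1.7311)
step 3: x0=(-0.7578, 0.1486, 1.7299) x1=(-0.8268, 1.8609, 0.7257) x2=(-1.5917, 1.4298, 0.8314) x3=(0.2340, -0.5648, 0.4547) x4=(1.1540, -0.8254, 1.7318)
step 4: x0=(-0.7502, 0.1514, 1.7399) x1=(-0.8286, 1.8581, 0.7209) x2=(-1.5961, 1.4294, 0.8319) x3=(0.2351, -0.5762, 0.4463) x4=(1.1586, -0.8205, 1.7326)
step 5: x0=(-0.7426, 0.1540, 1.7499) x1=(-0.8302, 1.8555, 0.7159) x2=(-1.6008, 1.4289, 0.8323) x3=(0.2361, -0.5875, 0.4379) x4=(1.1632, -0.8155, 1.7334)
step 6: x0=(-0.7350, 0.1566, 1.7599) x1=(-0.8315, 1.8529, 0.7110) x2=(-1.6058, 1.4283, 0.8328) x3=(0.2369, -0.5987, 0.4294) x4=(1.1677, -0.8105, 1.7343)
step 7: x0=(-0.7272, 0.1591, 1.7699) x1=(-0.8326, 1.8505, 0.7059) x2=(-1.6111, 1.4276, 0.8333) x3=(0.2375, -0.6097, 0.4209) x4=(1.1723, -0.8054, 1.7353)
step 8: x0=(-0.7195, 0.1615, 1.7799) x1=(-0.8334, 1.8483, 0.7008) x2=(-1.6166, 1.4267, 0.8337) x3=(0.2381, -0.6207, 0.4124) x4=(1.1768, -0.8003, 1.7364)
step 9: x0=(-0.7116, 0.1638, 1.7899) x1=(-0.8340, 1.8461, 0.6957) x2=(-1.6224, 1.4257, 0.8342) x3=(0.2385, -0.6316, 0.4039) x4=(1.1813, -0.7951, 1.7376)
step 10: x0=(-0.7037, 0.1661, 1.7999) x1=(-0.8344, 1.8441, 0.6905) x2=(-1.6284, 1.4246, 0.8347) x3=(0.2388, -0.6424, 0.3954) x4=(1.1858, -0.7899, 1.7388)
step 11: x0=(-0.6957, 0.1683, 1.8100) x1=(-0.8345, 1.8422, 0.6852) x2=(-1.6348, 1.4234, 0.8352) x3=(0.2390, -0.6531, 0.3869) x4=(1.1902, -0.7846, 1.7401)
step 12: x0=(-0.6877, 0.1704, 1.8200) x1=(-0.8344, 1.8404, 0.6798) x2=(-1.6413, 1.4220, 0.8357) x3=(0.2390, -0.6638, 0.3783) x4=(1.1946, -0.7792, 1.7415)
step 13: x0=(-0.6796, 0.1724, 1.8301) x1=(-0.8341, 1.8387, 0.6744) x2=(-1.6482, 1.4206, 0.8362) x3=(0.2390, -0.6743, 0.3698) x4=(1.1990, -0.7739, 1.7430)
step 14: x0=(-0.6715, 0.1744, 1.8401) x1=(-0.8336, 1.8371, 0.6689) x2=(-1.6553, 1.4190, 0.8367) x3=(0.2388, -0.6847, 0.3612) x4=(1.2033, -0.7684, 1.7446)
step 15: x0=(-0.6633, 0.1763, 1.8502) x1=(-0.8328, 1.8356, 0.6634) x2=(-1.6626, 1.4173, 0.8373) x3=(0.2385, -0.6951, 0.3526) x4=(1.2077, -0.7629, 1.7462)
step 16: x0=(-0.6551, 0.1781, 1.8603) x1=(-0.8319, 1.8342, 0.6578) x2=(-1.6702, 1.4155, 0.8378) x3=(0.2381, -0.7054, 0.3440) x4=(1.2120, -0.7574, 1.7479)
step 17: x0=(-0.6468, 0.1799, 1.8704) x1=(-0.8307, 1.8330, 0.6521) x2=(-1.6780, 1.4136, 0.8384) x3=(0.2376, -0.7156, 0.3354) x4=(1.2162, -0.7518, 1.7496)
step 18: x0=(-0.6384, 0.1816, 1.8805) x1=(-0.8293, 1.8318, 0.6463) x2=(-1.6861, 1.4115, 0.8390) x3=(0.2370, -0.7257, 0.3268) x4=(1.2204, -0.7461, 1.7515)
step 19: x0=(-0.6300, 0.1832, 1.8906) x1=(-0.8278, 1.8307, 0.6405) x2=(-1.6944, 1.4094, 0.8396) x3=(0.2363, -0.7357, 0.3182) x4=(1.2246, -0.7404, 1.7534)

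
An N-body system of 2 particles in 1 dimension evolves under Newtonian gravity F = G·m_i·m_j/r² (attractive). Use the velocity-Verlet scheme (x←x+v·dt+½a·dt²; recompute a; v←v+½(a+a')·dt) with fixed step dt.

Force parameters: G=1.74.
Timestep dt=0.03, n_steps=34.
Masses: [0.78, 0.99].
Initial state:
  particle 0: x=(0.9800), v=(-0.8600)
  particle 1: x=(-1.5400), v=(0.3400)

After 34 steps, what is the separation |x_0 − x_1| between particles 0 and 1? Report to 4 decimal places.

0.8685

step 0: x0=(0.9800) x1=(-1.5400)
step 1: x0=(0.9541) x1=(-1.5297)
step 2: x0=(0.9279) x1=(-1.5192)
step 3: x0=(0.9015) x1=(-1.5085)
step 4: x0=(0.8748) x1=(-1.4976)
step 5: x0=(0.8478) x1=(-1.4865)
step 6: x0=(0.8205) x1=(-1.4751)
step 7: x0=(0.7930) x1=(-1.4635)
step 8: x0=(0.7651) x1=(-1.4517)
step 9: x0=(0.7370) x1=(-1.4397)
step 10: x0=(0.7085) x1=(-1.4273)
step 11: x0=(0.6796) x1=(-1.4147)
step 12: x0=(0.6504) x1=(-1.4019)
step 13: x0=(0.6209) x1=(-1.3887)
step 14: x0=(0.5909) x1=(-1.3752)
step 15: x0=(0.5606) x1=(-1.3614)
step 16: x0=(0.5298) x1=(-1.3473)
step 17: x0=(0.4986) x1=(-1.3329)
step 18: x0=(0.4669) x1=(-1.3180)
step 19: x0=(0.4348) x1=(-1.3028)
step 20: x0=(0.4021) x1=(-1.2872)
step 21: x0=(0.3689) x1=(-1.2712)
step 22: x0=(0.3351) x1=(-1.2547)
step 23: x0=(0.3007) x1=(-1.2377)
step 24: x0=(0.2656) x1=(-1.2202)
step 25: x0=(0.2299) x1=(-1.2022)
step 26: x0=(0.1934) x1=(-1.1835)
step 27: x0=(0.1560) x1=(-1.1643)
step 28: x0=(0.1178) x1=(-1.1443)
step 29: x0=(0.0786) x1=(-1.1235)
step 30: x0=(0.0383) x1=(-1.1019)
step 31: x0=(-0.0031) x1=(-1.0794)
step 32: x0=(-0.0459) x1=(-1.0558)
step 33: x0=(-0.0902) x1=(-1.0310)
step 34: x0=(-0.1363) x1=(-1.0048)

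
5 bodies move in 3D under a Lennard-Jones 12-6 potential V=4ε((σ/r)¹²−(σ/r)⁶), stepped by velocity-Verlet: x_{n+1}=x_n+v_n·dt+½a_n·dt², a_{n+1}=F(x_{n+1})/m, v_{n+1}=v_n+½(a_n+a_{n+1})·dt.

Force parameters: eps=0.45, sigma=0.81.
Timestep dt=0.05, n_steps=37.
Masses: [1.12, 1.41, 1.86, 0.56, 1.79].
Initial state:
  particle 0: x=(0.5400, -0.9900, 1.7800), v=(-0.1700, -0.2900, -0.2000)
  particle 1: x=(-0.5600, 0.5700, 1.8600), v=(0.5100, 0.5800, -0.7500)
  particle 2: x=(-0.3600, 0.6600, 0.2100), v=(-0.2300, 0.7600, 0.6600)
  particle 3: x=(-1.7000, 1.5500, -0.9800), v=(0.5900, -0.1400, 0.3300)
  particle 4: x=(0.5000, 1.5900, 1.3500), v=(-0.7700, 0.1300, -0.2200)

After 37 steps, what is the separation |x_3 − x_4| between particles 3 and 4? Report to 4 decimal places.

step 0: x0=(0.5400, -0.9900, 1.7800) x1=(-0.5600, 0.5700, 1.8600) x2=(-0.3600, 0.6600, 0.2100) x3=(-1.7000, 1.5500, -0.9800) x4=(0.5000, 1.5900, 1.3500)
step 1: x0=(0.5315, -1.0045, 1.7700) x1=(-0.5344, 0.5991, 1.8224) x2=(-0.3715, 0.6980, 0.2431) x3=(-1.6705, 1.5430, -0.9635) x4=(0.4614, 1.5964, 1.3390)
step 2: x0=(0.5229, -1.0189, 1.7600) x1=(-0.5085, 0.6283, 1.7845) x2=(-0.3830, 0.7361, 0.2764) x3=(-1.6408, 1.5359, -0.9468) x4=(0.4226, 1.6026, 1.3280)
step 3: x0=(0.5143, -1.0332, 1.7500) x1=(-0.4823, 0.6578, 1.7461) x2=(-0.3944, 0.7743, 0.3100) x3=(-1.6111, 1.5288, -0.9301) x4=(0.3835, 1.6084, 1.3170)
step 4: x0=(0.5057, -1.0474, 1.7399) x1=(-0.4557, 0.6877, 1.7072) x2=(-0.4058, 0.8126, 0.3440) x3=(-1.5813, 1.5216, -0.9133) x4=(0.3439, 1.6138, 1.3060)
step 5: x0=(0.4970, -1.0616, 1.7299) x1=(-0.4286, 0.7182, 1.6675) x2=(-0.4170, 0.8510, 0.3785) x3=(-1.5514, 1.5143, -0.8964) x4=(0.3039, 1.6186, 1.2950)
step 6: x0=(0.4883, -1.0757, 1.7199) x1=(-0.4007, 0.7496, 1.6267) x2=(-0.4281, 0.8896, 0.4139) x3=(-1.5213, 1.5070, -0.8793) x4=(0.2631, 1.6225, 1.2840)
step 7: x0=(0.4796, -1.0898, 1.7098) x1=(-0.3720, 0.7822, 1.5843) x2=(-0.4390, 0.9283, 0.4503) x3=(-1.4911, 1.4995, -0.8620) x4=(0.2213, 1.6252, 1.2730)
step 8: x0=(0.4708, -1.1038, 1.6997) x1=(-0.3422, 0.8166, 1.5398) x2=(-0.4495, 0.9673, 0.4884) x3=(-1.4607, 1.4921, -0.8445) x4=(0.1783, 1.6263, 1.2621)
step 9: x0=(0.4621, -1.1178, 1.6897) x1=(-0.3114, 0.8532, 1.4925) x2=(-0.4594, 1.0067, 0.5285) x3=(-1.4302, 1.4845, -0.8268) x4=(0.1337, 1.6253, 1.2510)
step 10: x0=(0.4533, -1.1317, 1.6796) x1=(-0.2805, 0.8908, 1.4428) x2=(-0.4684, 1.0465, 0.5712) x3=(-1.3995, 1.4768, -0.8089) x4=(0.0882, 1.6229, 1.2392)
step 11: x0=(0.4445, -1.1456, 1.6695) x1=(-0.2538, 0.9199, 1.3957) x2=(-0.4765, 1.0873, 0.6147) x3=(-1.3686, 1.4691, -0.7907) x4=(0.0450, 1.6263, 1.2244)
step 12: x0=(0.4357, -1.1595, 1.6594) x1=(-0.2387, 0.9093, 1.3714) x2=(-0.4868, 1.1312, 0.6485) x3=(-1.3375, 1.4613, -0.7722) x4=(0.0132, 1.6577, 1.2015)
step 13: x0=(0.4268, -1.1733, 1.6493) x1=(-0.2212, 0.8664, 1.3821) x2=(-0.5049, 1.1822, 0.6598) x3=(-1.3063, 1.4534, -0.7534) x4=(-0.0126, 1.7071, 1.1744)
step 14: x0=(0.4180, -1.1870, 1.6392) x1=(-0.2000, 0.8176, 1.4033) x2=(-0.5270, 1.2356, 0.6623) x3=(-1.2748, 1.4454, -0.7341) x4=(-0.0372, 1.7588, 1.1481)
step 15: x0=(0.4092, -1.2008, 1.6291) x1=(-0.1784, 0.7710, 1.4238) x2=(-0.5512, 1.2867, 0.6626) x3=(-1.2430, 1.4374, -0.7144) x4=(-0.0597, 1.8111, 1.1244)
step 16: x0=(0.4003, -1.2145, 1.6190) x1=(-0.1576, 0.7275, 1.4420) x2=(-0.5782, 1.3333, 0.6611) x3=(-1.2109, 1.4294, -0.6941) x4=(-0.0792, 1.8655, 1.1043)
step 17: x0=(0.3914, -1.2281, 1.6089) x1=(-0.1374, 0.6863, 1.4583) x2=(-0.6079, 1.3756, 0.6576) x3=(-1.1785, 1.4212, -0.6730) x4=(-0.0952, 1.9227, 1.0875)
step 18: x0=(0.3825, -1.2417, 1.5987) x1=(-0.1178, 0.6467, 1.4734) x2=(-0.6397, 1.4146, 0.6525) x3=(-1.1456, 1.4131, -0.6509) x4=(-0.1087, 1.9819, 1.0730)
step 19: x0=(0.3736, -1.2552, 1.5886) x1=(-0.0987, 0.6082, 1.4876) x2=(-0.6724, 1.4520, 0.6468) x3=(-1.1123, 1.4050, -0.6277) x4=(-0.1212, 2.0420, 1.0595)
step 20: x0=(0.3647, -1.2686, 1.5785) x1=(-0.0798, 0.5704, 1.5013) x2=(-0.7051, 1.4889, 0.6409) x3=(-1.0784, 1.3969, -0.6029) x4=(-0.1335, 2.1019, 1.0461)
step 21: x0=(0.3558, -1.2820, 1.5683) x1=(-0.0612, 0.5330, 1.5146) x2=(-0.7372, 1.5262, 0.6350) x3=(-1.0439, 1.3890, -0.5762) x4=(-0.1465, 2.1610, 1.0323)
step 22: x0=(0.3468, -1.2953, 1.5582) x1=(-0.0426, 0.4959, 1.5277) x2=(-0.7685, 1.5642, 0.6292) x3=(-1.0088, 1.3814, -0.5472) x4=(-0.1603, 2.2190, 1.0179)
step 23: x0=(0.3378, -1.3084, 1.5480) x1=(-0.0242, 0.4589, 1.5407) x2=(-0.7989, 1.6030, 0.6234) x3=(-0.9730, 1.3743, -0.5152) x4=(-0.1753, 2.2758, 1.0028)
step 24: x0=(0.3288, -1.3215, 1.5378) x1=(-0.0058, 0.4221, 1.5536) x2=(-0.8283, 1.6428, 0.6172) x3=(-0.9367, 1.3679, -0.4797) x4=(-0.1914, 2.3313, 0.9870)
step 25: x0=(0.3198, -1.3345, 1.5277) x1=(0.0125, 0.3852, 1.5663) x2=(-0.8566, 1.6834, 0.6106) x3=(-0.8999, 1.3625, -0.4401) x4=(-0.2087, 2.3855, 0.9705)
step 26: x0=(0.3107, -1.3473, 1.5175) x1=(0.0308, 0.3484, 1.5791) x2=(-0.8839, 1.7248, 0.6032) x3=(-0.8628, 1.3587, -0.3959) x4=(-0.2272, 2.4383, 0.9532)
step 27: x0=(0.3016, -1.3599, 1.5074) x1=(0.0491, 0.3114, 1.5917) x2=(-0.9099, 1.7668, 0.5950) x3=(-0.8258, 1.3567, -0.3464) x4=(-0.2469, 2.4898, 0.9354)
step 28: x0=(0.2925, -1.3724, 1.4973) x1=(0.0674, 0.2744, 1.6043) x2=(-0.9347, 1.8093, 0.5857) x3=(-0.7892, 1.3572, -0.2914) x4=(-0.2678, 2.5400, 0.9168)
step 29: x0=(0.2834, -1.3848, 1.4871) x1=(0.0856, 0.2373, 1.6169) x2=(-0.9581, 1.8522, 0.5754) x3=(-0.7533, 1.3606, -0.2310) x4=(-0.2898, 2.5889, 0.8977)
step 30: x0=(0.2742, -1.3969, 1.4770) x1=(0.1039, 0.2001, 1.6295) x2=(-0.9801, 1.8954, 0.5643) x3=(-0.7185, 1.3668, -0.1660) x4=(-0.3129, 2.6365, 0.8780)
step 31: x0=(0.2650, -1.4087, 1.4669) x1=(0.1222, 0.1627, 1.6420) x2=(-1.0007, 1.9393, 0.5529) x3=(-0.6846, 1.3753, -0.0978) x4=(-0.3373, 2.6828, 0.8577)
step 32: x0=(0.2558, -1.4203, 1.4569) x1=(0.1405, 0.1251, 1.6544) x2=(-1.0201, 1.9841, 0.5417) x3=(-0.6511, 1.3849, -0.0285) x4=(-0.3627, 2.7276, 0.8368)
step 33: x0=(0.2466, -1.4317, 1.4468) x1=(0.1588, 0.0873, 1.6669) x2=(-1.0384, 2.0302, 0.5311) x3=(-0.6172, 1.3944, 0.0407) x4=(-0.3894, 2.7711, 0.8153)
step 34: x0=(0.2373, -1.4427, 1.4368) x1=(0.1771, 0.0493, 1.6792) x2=(-1.0556, 2.0778, 0.5211) x3=(-0.5830, 1.4040, 0.1100) x4=(-0.4172, 2.8131, 0.7932)
step 35: x0=(0.2281, -1.4533, 1.4269) x1=(0.1954, 0.0111, 1.6915) x2=(-1.0715, 2.1262, 0.5113) x3=(-0.5496, 1.4153, 0.1802) x4=(-0.4463, 2.8536, 0.7705)
step 36: x0=(0.2188, -1.4636, 1.4170) x1=(0.2137, -0.0275, 1.7037) x2=(-1.0856, 2.1751, 0.5016) x3=(-0.5183, 1.4300, 0.2521) x4=(-0.4765, 2.8925, 0.7473)
step 37: x0=(0.2095, -1.4734, 1.4073) x1=(0.2320, -0.0664, 1.7159) x2=(-1.0977, 2.2239, 0.4919) x3=(-0.4902, 1.4495, 0.3257) x4=(-0.5077, 2.9301, 0.7236)

1.5332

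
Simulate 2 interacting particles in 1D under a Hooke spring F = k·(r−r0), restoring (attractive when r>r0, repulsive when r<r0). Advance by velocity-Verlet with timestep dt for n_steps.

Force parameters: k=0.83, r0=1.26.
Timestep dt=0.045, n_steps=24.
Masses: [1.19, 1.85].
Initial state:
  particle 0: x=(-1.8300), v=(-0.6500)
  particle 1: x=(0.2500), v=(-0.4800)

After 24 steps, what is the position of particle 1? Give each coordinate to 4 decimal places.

step 0: x0=(-1.8300) x1=(0.2500)
step 1: x0=(-1.8587) x1=(0.2280)
step 2: x0=(-1.8862) x1=(0.2053)
step 3: x0=(-1.9125) x1=(0.1818)
step 4: x0=(-1.9377) x1=(0.1576)
step 5: x0=(-1.9616) x1=(0.1326)
step 6: x0=(-1.9844) x1=(0.1068)
step 7: x0=(-2.0060) x1=(0.0803)
step 8: x0=(-2.0265) x1=(0.0531)
step 9: x0=(-2.0458) x1=(0.0251)
step 10: x0=(-2.0639) x1=(-0.0037)
step 11: x0=(-2.0809) x1=(-0.0331)
step 12: x0=(-2.0969) x1=(-0.0633)
step 13: x0=(-2.1117) x1=(-0.0942)
step 14: x0=(-2.1254) x1=(-0.1258)
step 15: x0=(-2.1381) x1=(-0.1580)
step 16: x0=(-2.1498) x1=(-0.1909)
step 17: x0=(-2.1605) x1=(-0.2245)
step 18: x0=(-2.1702) x1=(-0.2586)
step 19: x0=(-2.1790) x1=(-0.2934)
step 20: x0=(-2.1870) x1=(-0.3287)
step 21: x0=(-2.1941) x1=(-0.3645)
step 22: x0=(-2.2004) x1=(-0.4009)
step 23: x0=(-2.2059) x1=(-0.4378)
step 24: x0=(-2.2107) x1=(-0.4751)

(-0.4751)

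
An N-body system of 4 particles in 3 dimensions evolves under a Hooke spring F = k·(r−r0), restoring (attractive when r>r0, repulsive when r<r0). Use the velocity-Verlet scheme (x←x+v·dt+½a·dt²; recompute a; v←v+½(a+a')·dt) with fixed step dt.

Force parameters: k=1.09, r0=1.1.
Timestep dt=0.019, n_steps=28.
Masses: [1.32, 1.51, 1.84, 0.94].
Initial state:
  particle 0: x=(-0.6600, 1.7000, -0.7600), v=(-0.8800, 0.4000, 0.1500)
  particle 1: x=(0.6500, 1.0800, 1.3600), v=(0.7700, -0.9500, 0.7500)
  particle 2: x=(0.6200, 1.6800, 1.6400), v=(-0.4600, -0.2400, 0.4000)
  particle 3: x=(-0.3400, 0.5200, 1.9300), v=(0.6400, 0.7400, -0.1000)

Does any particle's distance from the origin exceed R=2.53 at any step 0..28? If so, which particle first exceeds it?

step 0: x0=(-0.6600, 1.7000, -0.7600) x1=(0.6500, 1.0800, 1.3600) x2=(0.6200, 1.6800, 1.6400) x3=(-0.3400, 0.5200, 1.9300)
step 1: x0=(-0.6765, 1.7074, -0.7565) x1=(0.6645, 1.0619, 1.3741) x2=(0.6111, 1.6754, 1.6475) x3=(-0.3278, 0.5343, 1.9277)
step 2: x0=(-0.6924, 1.7145, -0.7517) x1=(0.6788, 1.0438, 1.3878) x2=(0.6021, 1.6709, 1.6547) x3=(-0.3155, 0.5491, 1.9247)
step 3: x0=(-0.7078, 1.7213, -0.7456) x1=(0.6929, 1.0258, 1.4012) x2=(0.5928, 1.6664, 1.6617) x3=(-0.3032, 0.5643, 1.9209)
step 4: x0=(-0.7227, 1.7277, -0.7382) x1=(0.7067, 1.0077, 1.4142) x2=(0.5832, 1.6619, 1.6684) x3=(-0.2909, 0.5799, 1.9163)
step 5: x0=(-0.7369, 1.7338, -0.7295) x1=(0.7203, 0.9896, 1.4269) x2=(0.5735, 1.6575, 1.6748) x3=(-0.2785, 0.5960, 1.9110)
step 6: x0=(-0.7506, 1.7395, -0.7195) x1=(0.7337, 0.9715, 1.4392) x2=(0.5635, 1.6531, 1.6810) x3=(-0.2662, 0.6124, 1.9050)
step 7: x0=(-0.7638, 1.7448, -0.7083) x1=(0.7469, 0.9535, 1.4511) x2=(0.5533, 1.6487, 1.6869) x3=(-0.2540, 0.6293, 1.8983)
step 8: x0=(-0.7763, 1.7498, -0.6957) x1=(0.7599, 0.9355, 1.4627) x2=(0.5429, 1.6444, 1.6925) x3=(-0.2417, 0.6465, 1.8909)
step 9: x0=(-0.7882, 1.7544, -0.6818) x1=(0.7726, 0.9175, 1.4740) x2=(0.5323, 1.6401, 1.6978) x3=(-0.2296, 0.6640, 1.8828)
step 10: x0=(-0.7995, 1.7586, -0.6666) x1=(0.7851, 0.8996, 1.4848) x2=(0.5215, 1.6359, 1.7029) x3=(-0.2176, 0.6819, 1.8740)
step 11: x0=(-0.8102, 1.7625, -0.6502) x1=(0.7974, 0.8818, 1.4953) x2=(0.5105, 1.6317, 1.7076) x3=(-0.2056, 0.7001, 1.8646)
step 12: x0=(-0.8202, 1.7660, -0.6325) x1=(0.8094, 0.8640, 1.5055) x2=(0.4992, 1.6276, 1.7121) x3=(-0.1939, 0.7186, 1.8546)
step 13: x0=(-0.8296, 1.7691, -0.6136) x1=(0.8213, 0.8464, 1.5153) x2=(0.4878, 1.6235, 1.7163) x3=(-0.1822, 0.7373, 1.8439)
step 14: x0=(-0.8383, 1.7718, -0.5934) x1=(0.8329, 0.8288, 1.5247) x2=(0.4762, 1.6195, 1.7203) x3=(-0.1708, 0.7563, 1.8326)
step 15: x0=(-0.8464, 1.7742, -0.5720) x1=(0.8442, 0.8113, 1.5338) x2=(0.4644, 1.6156, 1.7239) x3=(-0.1595, 0.7756, 1.8207)
step 16: x0=(-0.8538, 1.7762, -0.5494) x1=(0.8553, 0.7940, 1.5425) x2=(0.4524, 1.6117, 1.7273) x3=(-0.1485, 0.7951, 1.8082)
step 17: x0=(-0.8606, 1.7778, -0.5256) x1=(0.8662, 0.7768, 1.5509) x2=(0.4403, 1.6079, 1.7304) x3=(-0.1376, 0.8148, 1.7952)
step 18: x0=(-0.8667, 1.7790, -0.5006) x1=(0.8768, 0.7596, 1.5589) x2=(0.4280, 1.6042, 1.7332) x3=(-0.1270, 0.8348, 1.7816)
step 19: x0=(-0.8721, 1.7798, -0.4745) x1=(0.8872, 0.7427, 1.5666) x2=(0.4156, 1.6005, 1.7357) x3=(-0.1167, 0.8549, 1.7674)
step 20: x0=(-0.8769, 1.7803, -0.4473) x1=(0.8974, 0.7258, 1.5739) x2=(0.4030, 1.5969, 1.7380) x3=(-0.1066, 0.8751, 1.7528)
step 21: x0=(-0.8809, 1.7803, -0.4189) x1=(0.9072, 0.7092, 1.5809) x2=(0.3903, 1.5934, 1.7400) x3=(-0.0967, 0.8955, 1.7376)
step 22: x0=(-0.8843, 1.7801, -0.3895) x1=(0.9169, 0.6926, 1.5876) x2=(0.3774, 1.5899, 1.7418) x3=(-0.0871, 0.9160, 1.7219)
step 23: x0=(-0.8871, 1.7794, -0.3589) x1=(0.9262, 0.6763, 1.5940) x2=(0.3644, 1.5866, 1.7433) x3=(-0.0778, 0.9366, 1.7058)
step 24: x0=(-0.8891, 1.7784, -0.3274) x1=(0.9353, 0.6601, 1.6000) x2=(0.3513, 1.5833, 1.7445) x3=(-0.0688, 0.9573, 1.6892)
step 25: x0=(-0.8905, 1.7769, -0.2948) x1=(0.9440, 0.6441, 1.6058) x2=(0.3381, 1.5801, 1.7456) x3=(-0.0600, 0.9781, 1.6721)
step 26: x0=(-0.8913, 1.7752, -0.2613) x1=(0.9525, 0.6282, 1.6112) x2=(0.3249, 1.5770, 1.7464) x3=(-0.0516, 0.9990, 1.6546)
step 27: x0=(-0.8914, 1.7731, -0.2268) x1=(0.9607, 0.6126, 1.6163) x2=(0.3115, 1.5739, 1.7469) x3=(-0.0434, 1.0198, 1.6367)
step 28: x0=(-0.8908, 1.7706, -0.1914) x1=(0.9686, 0.5971, 1.6211) x2=(0.2980, 1.5710, 1.7473) x3=(-0.0355, 1.0407, 1.6183)

no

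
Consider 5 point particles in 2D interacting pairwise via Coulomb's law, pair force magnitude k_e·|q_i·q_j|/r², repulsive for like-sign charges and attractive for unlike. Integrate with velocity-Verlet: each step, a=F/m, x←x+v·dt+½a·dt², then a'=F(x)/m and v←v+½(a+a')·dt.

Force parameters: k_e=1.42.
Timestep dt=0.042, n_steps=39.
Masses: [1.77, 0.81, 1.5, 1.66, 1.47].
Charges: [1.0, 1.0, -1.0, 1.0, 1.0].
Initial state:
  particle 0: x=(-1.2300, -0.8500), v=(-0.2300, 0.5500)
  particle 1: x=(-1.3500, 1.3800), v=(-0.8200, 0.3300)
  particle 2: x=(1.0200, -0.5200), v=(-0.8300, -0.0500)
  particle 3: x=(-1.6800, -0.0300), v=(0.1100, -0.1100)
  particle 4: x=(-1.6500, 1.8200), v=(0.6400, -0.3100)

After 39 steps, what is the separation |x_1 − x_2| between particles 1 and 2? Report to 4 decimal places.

step 0: x0=(-1.2300, -0.8500) x1=(-1.3500, 1.3800) x2=(1.0200, -0.5200) x3=(-1.6800, -0.0300) x4=(-1.6500, 1.8200)
step 1: x0=(-1.2391, -0.8278) x1=(-1.3811, 1.3903) x2=(0.9848, -0.5220) x3=(-1.6758, -0.0345) x4=(-1.6248, 1.8098)
step 2: x0=(-1.2471, -0.8076) x1=(-1.4051, 1.3910) x2=(0.9487, -0.5238) x3=(-1.6724, -0.0385) x4=(-1.6031, 1.8065)
step 3: x0=(-1.2538, -0.7895) x1=(-1.4223, 1.3805) x2=(0.9118, -0.5254) x3=(-1.6699, -0.0420) x4=(-1.5848, 1.8111)
step 4: x0=(-1.2593, -0.7734) x1=(-1.4338, 1.3582) x2=(0.8742, -0.5268) x3=(-1.6684, -0.0448) x4=(-1.5692, 1.8238)
step 5: x0=(-1.2634, -0.7597) x1=(-1.4413, 1.3252) x2=(0.8356, -0.5279) x3=(-1.6678, -0.0471) x4=(-1.5556, 1.8442)
step 6: x0=(-1.2661, -0.7483) x1=(-1.4459, 1.2836) x2=(0.7962, -0.5289) x3=(-1.6682, -0.0485) x4=(-1.5432, 1.8710)
step 7: x0=(-1.2673, -0.7392) x1=(-1.4486, 1.2355) x2=(0.7559, -0.5295) x3=(-1.6698, -0.0493) x4=(-1.5314, 1.9032)
step 8: x0=(-1.2670, -0.7326) x1=(-1.4499, 1.1830) x2=(0.7146, -0.5300) x3=(-1.6724, -0.0493) x4=(-1.5200, 1.9397)
step 9: x0=(-1.2652, -0.7285) x1=(-1.4501, 1.1277) x2=(0.6724, -0.5301) x3=(-1.6763, -0.0486) x4=(-1.5087, 1.9797)
step 10: x0=(-1.2618, -0.7268) x1=(-1.4494, 1.0709) x2=(0.6291, -0.5300) x3=(-1.6813, -0.0474) x4=(-1.4975, 2.0226)
step 11: x0=(-1.2567, -0.7276) x1=(-1.4477, 1.0137) x2=(0.5848, -0.5296) x3=(-1.6876, -0.0456) x4=(-1.4863, 2.0678)
step 12: x0=(-1.2501, -0.7309) x1=(-1.4451, 0.9570) x2=(0.5395, -0.5290) x3=(-1.6952, -0.0436) x4=(-1.4750, 2.1150)
step 13: x0=(-1.2417, -0.7365) x1=(-1.4415, 0.9016) x2=(0.4930, -0.5280) x3=(-1.7040, -0.0414) x4=(-1.4636, 2.1639)
step 14: x0=(-1.2318, -0.7444) x1=(-1.4367, 0.8481) x2=(0.4453, -0.5268) x3=(-1.7143, -0.0393) x4=(-1.4521, 2.2143)
step 15: x0=(-1.2201, -0.7546) x1=(-1.4305, 0.7972) x2=(0.3964, -0.5252) x3=(-1.7260, -0.0375) x4=(-1.4406, 2.2661)
step 16: x0=(-1.2068, -0.7669) x1=(-1.4226, 0.7496) x2=(0.3461, -0.5233) x3=(-1.7391, -0.0363) x4=(-1.4289, 2.3190)
step 17: x0=(-1.1918, -0.7813) x1=(-1.4128, 0.7056) x2=(0.2945, -0.5212) x3=(-1.7539, -0.0358) x4=(-1.4171, 2.3729)
step 18: x0=(-1.1751, -0.7976) x1=(-1.4006, 0.6656) x2=(0.2414, -0.5187) x3=(-1.7703, -0.0364) x4=(-1.4052, 2.4278)
step 19: x0=(-1.1567, -0.8158) x1=(-1.3858, 0.6300) x2=(0.1868, -0.5159) x3=(-1.7886, -0.0382) x4=(-1.3933, 2.4835)
step 20: x0=(-1.1365, -0.8357) x1=(-1.3679, 0.5987) x2=(0.1304, -0.5128) x3=(-1.8087, -0.0412) x4=(-1.3812, 2.5400)
step 21: x0=(-1.1146, -0.8572) x1=(-1.3466, 0.5718) x2=(0.0723, -0.5094) x3=(-1.8309, -0.0455) x4=(-1.3690, 2.5972)
step 22: x0=(-1.0909, -0.8801) x1=(-1.3217, 0.5489) x2=(0.0122, -0.5058) x3=(-1.8551, -0.0511) x4=(-1.3568, 2.6551)
step 23: x0=(-1.0654, -0.9042) x1=(-1.2930, 0.5297) x2=(-0.0500, -0.5020) x3=(-1.8812, -0.0578) x4=(-1.3444, 2.7135)
step 24: x0=(-1.0379, -0.9294) x1=(-1.2604, 0.5137) x2=(-0.1145, -0.4981) x3=(-1.9093, -0.0656) x4=(-1.3320, 2.7726)
step 25: x0=(-1.0084, -0.9555) x1=(-1.2240, 0.5004) x2=(-0.1816, -0.4941) x3=(-1.9392, -0.0743) x4=(-1.3195, 2.8322)
step 26: x0=(-0.9768, -0.9821) x1=(-1.1838, 0.4892) x2=(-0.2513, -0.4903) x3=(-1.9708, -0.0838) x4=(-1.3070, 2.8922)
step 27: x0=(-0.9430, -1.0090) x1=(-1.1400, 0.4796) x2=(-0.3241, -0.4867) x3=(-2.0038, -0.0939) x4=(-1.2944, 2.9527)
step 28: x0=(-0.9069, -1.0356) x1=(-1.0927, 0.4709) x2=(-0.4001, -0.4838) x3=(-2.0381, -0.1046) x4=(-1.2817, 3.0137)
step 29: x0=(-0.8685, -1.0616) x1=(-1.0420, 0.4626) x2=(-0.4794, -0.4818) x3=(-2.0735, -0.1157) x4=(-1.2691, 3.0750)
step 30: x0=(-0.8279, -1.0861) x1=(-0.9882, 0.4541) x2=(-0.5619, -0.4812) x3=(-2.1099, -0.1272) x4=(-1.2563, 3.1367)
step 31: x0=(-0.7856, -1.1087) x1=(-0.9316, 0.4446) x2=(-0.6473, -0.4823) x3=(-2.1470, -0.1390) x4=(-1.2436, 3.1988)
step 32: x0=(-0.7420, -1.1288) x1=(-0.8726, 0.4336) x2=(-0.7348, -0.4855) x3=(-2.1847, -0.1511) x4=(-1.2308, 3.2612)
step 33: x0=(-0.6979, -1.1465) x1=(-0.8117, 0.4205) x2=(-0.8234, -0.4905) x3=(-2.2229, -0.1636) x4=(-1.2180, 3.3239)
step 34: x0=(-0.6540, -1.1619) x1=(-0.7497, 0.4051) x2=(-0.9121, -0.4969) x3=(-2.2613, -0.1763) x4=(-1.2052, 3.3868)
step 35: x0=(-0.6107, -1.1756) x1=(-0.6872, 0.3874) x2=(-1.0000, -0.5041) x3=(-2.3000, -0.1893) x4=(-1.1924, 3.4501)
step 36: x0=(-0.5683, -1.1880) x1=(-0.6249, 0.3678) x2=(-1.0869, -0.5116) x3=(-2.3386, -0.2025) x4=(-1.1796, 3.5136)
step 37: x0=(-0.5267, -1.1998) x1=(-0.5632, 0.3466) x2=(-1.1726, -0.5190) x3=(-2.3772, -0.2161) x4=(-1.1668, 3.5774)
step 38: x0=(-0.4859, -1.2111) x1=(-0.5022, 0.3245) x2=(-1.2571, -0.5263) x3=(-2.4156, -0.2299) x4=(-1.1540, 3.6413)
step 39: x0=(-0.4458, -1.2224) x1=(-0.4420, 0.3018) x2=(-1.3408, -0.5332) x3=(-2.4536, -0.2440) x4=(-1.1412, 3.7055)

1.2268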